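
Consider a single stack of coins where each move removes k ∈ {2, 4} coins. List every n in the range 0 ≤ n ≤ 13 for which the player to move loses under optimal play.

Grundy values for subtraction set {2, 4}:
g(0) = mex{} = 0
g(1) = mex{} = 0
g(2) = mex{0} = 1
g(3) = mex{0} = 1
g(4) = mex{0,1} = 2
g(5) = mex{0,1} = 2
g(6) = mex{1,2} = 0
g(7) = mex{1,2} = 0
g(8) = mex{0,2} = 1
g(9) = mex{0,2} = 1
g(10) = mex{0,1} = 2
g(11) = mex{0,1} = 2
g(12) = mex{1,2} = 0
g(13) = mex{1,2} = 0
The P-positions (g = 0) in 0..13 are 0, 1, 6, 7, 12, 13.

0, 1, 6, 7, 12, 13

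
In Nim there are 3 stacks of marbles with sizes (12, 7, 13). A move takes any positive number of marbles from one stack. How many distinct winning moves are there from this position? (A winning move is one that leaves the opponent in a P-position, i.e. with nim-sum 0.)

Nim-sum: 12 ^ 7 ^ 13 = 6.
The overall nim-sum is X = 6. A stack of size p has a winning move iff p XOR X < p (reduce it to p XOR X).
  12: 12 XOR 6 = 10 < 12 — winning move (to 10).
  7: 7 XOR 6 = 1 < 7 — winning move (to 1).
  13: 13 XOR 6 = 11 < 13 — winning move (to 11).
That gives 3 winning moves.

3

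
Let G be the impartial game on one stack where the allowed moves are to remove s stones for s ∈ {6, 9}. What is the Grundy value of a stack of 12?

2

Build the Grundy sequence with g(k) = mex{g(k−s) : s ∈ {6, 9}, s ≤ k}:
k:     0  1  2  3  4  5  6  7  8  9 10 11 12
g(k):  0  0  0  0  0  0  1  1  1  1  1  1  2
So g(12) = 2.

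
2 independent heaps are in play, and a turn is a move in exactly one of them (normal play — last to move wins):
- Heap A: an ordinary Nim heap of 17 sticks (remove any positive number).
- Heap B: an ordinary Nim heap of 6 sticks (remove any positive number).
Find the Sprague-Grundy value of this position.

23

Heap A is a plain Nim heap of size 17, so its Grundy value is 17.
Heap B is a plain Nim heap of size 6, so its Grundy value is 6.
By the Sprague-Grundy theorem, the Grundy value of a sum of independent games is the XOR of the component values.
Combined value = 17 XOR 6 = 23.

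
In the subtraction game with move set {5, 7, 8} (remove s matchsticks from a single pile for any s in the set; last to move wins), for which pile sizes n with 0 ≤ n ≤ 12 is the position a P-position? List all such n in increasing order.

0, 1, 2, 3, 4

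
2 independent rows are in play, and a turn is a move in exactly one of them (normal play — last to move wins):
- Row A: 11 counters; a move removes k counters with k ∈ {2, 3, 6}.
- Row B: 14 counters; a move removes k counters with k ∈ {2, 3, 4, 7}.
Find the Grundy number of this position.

For row A, compute g(0), g(1), … with moves {2, 3, 6}:
k:     0  1  2  3  4  5  6  7  8  9 10 11
g(k):  0  0  1  1  2  0  3  1  2  0  0  1
So g(11) = 1.
Build the Grundy sequence for row B with g(k) = mex{g(k−s) : s ∈ {2, 3, 4, 7}, s ≤ k}:
g(0) = mex{} = 0
g(1) = mex{} = 0
g(2) = mex{0} = 1
g(3) = mex{0} = 1
g(4) = mex{0,1} = 2
g(5) = mex{0,1} = 2
g(6) = mex{1,2} = 0
g(7) = mex{0,1,2} = 3
g(8) = mex{0,2} = 1
g(9) = mex{0,1,2,3} = 4
g(10) = mex{0,1,3} = 2
g(11) = mex{1,2,3,4} = 0
g(12) = mex{1,2,4} = 0
g(13) = mex{0,2,4} = 1
g(14) = mex{0,2,3} = 1
So g(14) = 1.
By the Sprague-Grundy theorem, the Grundy value of a sum of independent games is the XOR of the component values.
Combined value = 1 XOR 1 = 0.

0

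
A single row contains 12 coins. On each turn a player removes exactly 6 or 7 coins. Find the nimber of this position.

2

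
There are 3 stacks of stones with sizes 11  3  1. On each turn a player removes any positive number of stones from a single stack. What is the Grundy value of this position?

9

Nim-sum: 11 ⊕ 3 ⊕ 1 = 9.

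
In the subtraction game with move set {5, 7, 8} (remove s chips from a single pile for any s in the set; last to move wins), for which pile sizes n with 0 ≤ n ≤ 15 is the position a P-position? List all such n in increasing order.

Compute g(0), g(1), … for moves {5, 7, 8}:
k:     0  1  2  3  4  5  6  7  8  9 10 11 12 13 14 15
g(k):  0  0  0  0  0  1  1  1  1  1  2  2  2  0  0  0
The P-positions (g = 0) in 0..15 are 0, 1, 2, 3, 4, 13, 14, 15.

0, 1, 2, 3, 4, 13, 14, 15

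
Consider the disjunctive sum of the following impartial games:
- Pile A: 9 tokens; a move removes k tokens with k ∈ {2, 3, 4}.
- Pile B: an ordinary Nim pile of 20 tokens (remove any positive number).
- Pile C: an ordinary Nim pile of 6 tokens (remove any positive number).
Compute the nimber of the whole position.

19

Grundy values for pile A (subtraction set {2, 3, 4}):
g(0) = mex{} = 0
g(1) = mex{} = 0
g(2) = mex{0} = 1
g(3) = mex{0} = 1
g(4) = mex{0,1} = 2
g(5) = mex{0,1} = 2
g(6) = mex{1,2} = 0
g(7) = mex{1,2} = 0
g(8) = mex{0,2} = 1
g(9) = mex{0,2} = 1
So g(9) = 1.
Pile B is a plain Nim pile of size 20, so its Grundy value is 20.
Pile C is a plain Nim pile of size 6, so its Grundy value is 6.
The value of a disjunctive sum is the nim-sum of the parts.
Combined value = 1 XOR 20 XOR 6 = 19.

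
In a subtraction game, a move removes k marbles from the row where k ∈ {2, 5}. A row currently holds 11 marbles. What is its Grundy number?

0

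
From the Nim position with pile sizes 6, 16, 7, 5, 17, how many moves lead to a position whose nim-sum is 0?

3

Compute the nim-sum pairwise:
6 ^ 16 = 22
22 ^ 7 = 17
17 ^ 5 = 20
20 ^ 17 = 5
The overall nim-sum is X = 5. A pile of size p has a winning move iff p XOR X < p (reduce it to p XOR X).
  6: 6 XOR 5 = 3 < 6 — winning move (to 3).
  16: 16 XOR 5 = 21 ≥ 16 — no move.
  7: 7 XOR 5 = 2 < 7 — winning move (to 2).
  5: 5 XOR 5 = 0 < 5 — winning move (to 0).
  17: 17 XOR 5 = 20 ≥ 17 — no move.
That gives 3 winning moves.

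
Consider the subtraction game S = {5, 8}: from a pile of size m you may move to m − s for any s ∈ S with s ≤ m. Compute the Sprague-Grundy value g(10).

Build the Grundy sequence with g(k) = mex{g(k−s) : s ∈ {5, 8}, s ≤ k}:
g(0) = mex{} = 0
g(1) = mex{} = 0
g(2) = mex{} = 0
g(3) = mex{} = 0
g(4) = mex{} = 0
g(5) = mex{0} = 1
g(6) = mex{0} = 1
g(7) = mex{0} = 1
g(8) = mex{0} = 1
g(9) = mex{0} = 1
g(10) = mex{0,1} = 2
So g(10) = 2.

2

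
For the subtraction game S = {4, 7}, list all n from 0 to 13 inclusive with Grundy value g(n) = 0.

Compute g(0), g(1), … for moves {4, 7}:
k:     0  1  2  3  4  5  6  7  8  9 10 11 12 13
g(k):  0  0  0  0  1  1  1  1  2  2  2  0  0  0
The P-positions (g = 0) in 0..13 are 0, 1, 2, 3, 11, 12, 13.

0, 1, 2, 3, 11, 12, 13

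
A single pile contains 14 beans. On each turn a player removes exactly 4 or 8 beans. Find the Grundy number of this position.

0

Build the Grundy sequence with g(k) = mex{g(k−s) : s ∈ {4, 8}, s ≤ k}:
k:     0  1  2  3  4  5  6  7  8  9 10 11 12 13 14
g(k):  0  0  0  0  1  1  1  1  2  2  2  2  0  0  0
So g(14) = 0.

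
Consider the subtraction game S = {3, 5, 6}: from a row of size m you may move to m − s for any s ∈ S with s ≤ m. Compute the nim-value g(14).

Compute g(0), g(1), … for moves {3, 5, 6}:
k:     0  1  2  3  4  5  6  7  8  9 10 11 12 13 14
g(k):  0  0  0  1  1  1  2  2  2  0  0  0  1  1  1
So g(14) = 1.

1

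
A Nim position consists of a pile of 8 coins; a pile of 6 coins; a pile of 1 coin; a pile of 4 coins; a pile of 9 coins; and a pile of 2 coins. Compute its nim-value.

0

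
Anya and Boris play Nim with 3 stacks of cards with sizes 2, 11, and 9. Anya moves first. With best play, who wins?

Write each in binary and XOR column by column:
  0010  (2)
  1011  (11)
  1001  (9)
  ----
  0000  (0)
The nim-sum is 0, so this is a P-position: the player to move is in a losing position under optimal play; Anya is about to move from it and so loses — Boris wins.

Boris wins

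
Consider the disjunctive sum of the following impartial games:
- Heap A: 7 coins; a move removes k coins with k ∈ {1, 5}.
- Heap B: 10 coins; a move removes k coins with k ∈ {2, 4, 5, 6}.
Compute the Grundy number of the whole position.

Build the Grundy sequence for heap A with g(k) = mex{g(k−s) : s ∈ {1, 5}, s ≤ k}:
g(0) = mex{} = 0
g(1) = mex{0} = 1
g(2) = mex{1} = 0
g(3) = mex{0} = 1
g(4) = mex{1} = 0
g(5) = mex{0} = 1
g(6) = mex{1} = 0
g(7) = mex{0} = 1
So g(7) = 1.
For heap B, compute g(0), g(1), … with moves {2, 4, 5, 6}:
k:     0  1  2  3  4  5  6  7  8  9 10
g(k):  0  0  1  1  2  2  3  3  0  0  1
So g(10) = 1.
By the Sprague-Grundy theorem, the Grundy value of a sum of independent games is the XOR of the component values.
Combined value = 1 ⊕ 1 = 0.

0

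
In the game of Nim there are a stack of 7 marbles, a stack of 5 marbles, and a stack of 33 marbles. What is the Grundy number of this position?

Nim-sum: 7 ⊕ 5 ⊕ 33 = 35.

35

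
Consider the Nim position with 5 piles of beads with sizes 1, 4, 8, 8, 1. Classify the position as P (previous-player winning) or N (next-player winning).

N-position

Bitwise XOR of the heap sizes:
  0001  (1)
  0100  (4)
  1000  (8)
  1000  (8)
  0001  (1)
  ----
  0100  (4)
The nim-sum is 4 ≠ 0, so this is an N-position: the player to move can win.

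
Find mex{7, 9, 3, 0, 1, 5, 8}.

The values 0, 1 are all present; 2 is the first non-negative integer missing from the set.

2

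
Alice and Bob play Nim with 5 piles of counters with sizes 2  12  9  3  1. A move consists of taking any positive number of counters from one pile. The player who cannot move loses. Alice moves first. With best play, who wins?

Alice wins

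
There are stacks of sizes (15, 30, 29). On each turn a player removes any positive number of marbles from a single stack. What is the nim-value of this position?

12

Write each in binary and XOR column by column:
  01111  (15)
  11110  (30)
  11101  (29)
  -----
  01100  (12)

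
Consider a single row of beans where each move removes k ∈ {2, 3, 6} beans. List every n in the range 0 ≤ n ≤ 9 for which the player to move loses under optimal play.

Build the Grundy sequence with g(k) = mex{g(k−s) : s ∈ {2, 3, 6}, s ≤ k}:
k:     0  1  2  3  4  5  6  7  8  9
g(k):  0  0  1  1  2  0  3  1  2  0
The P-positions (g = 0) in 0..9 are 0, 1, 5, 9.

0, 1, 5, 9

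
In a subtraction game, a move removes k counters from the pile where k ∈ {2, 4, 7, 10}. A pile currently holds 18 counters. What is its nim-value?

0

Grundy values for subtraction set {2, 4, 7, 10}:
k:     0  1  2  3  4  5  6  7  8  9 10 11 12 13 14 15 16 17 18
g(k):  0  0  1  1  2  2  0  3  1  0  2  1  0  2  1  0  2  1  0
So g(18) = 0.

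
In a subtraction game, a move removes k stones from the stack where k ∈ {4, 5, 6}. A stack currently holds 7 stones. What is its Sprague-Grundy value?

Build the Grundy sequence with g(k) = mex{g(k−s) : s ∈ {4, 5, 6}, s ≤ k}:
g(0) = mex{} = 0
g(1) = mex{} = 0
g(2) = mex{} = 0
g(3) = mex{} = 0
g(4) = mex{0} = 1
g(5) = mex{0} = 1
g(6) = mex{0} = 1
g(7) = mex{0} = 1
So g(7) = 1.

1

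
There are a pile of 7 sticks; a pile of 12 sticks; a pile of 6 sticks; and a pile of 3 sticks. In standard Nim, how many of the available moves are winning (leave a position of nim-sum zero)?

1

Compute the nim-sum pairwise:
7 ⊕ 12 = 11
11 ⊕ 6 = 13
13 ⊕ 3 = 14
The overall nim-sum is X = 14. A pile of size p has a winning move iff p XOR X < p (reduce it to p XOR X).
  7: 7 XOR 14 = 9 ≥ 7 — no move.
  12: 12 XOR 14 = 2 < 12 — winning move (to 2).
  6: 6 XOR 14 = 8 ≥ 6 — no move.
  3: 3 XOR 14 = 13 ≥ 3 — no move.
That gives 1 winning move.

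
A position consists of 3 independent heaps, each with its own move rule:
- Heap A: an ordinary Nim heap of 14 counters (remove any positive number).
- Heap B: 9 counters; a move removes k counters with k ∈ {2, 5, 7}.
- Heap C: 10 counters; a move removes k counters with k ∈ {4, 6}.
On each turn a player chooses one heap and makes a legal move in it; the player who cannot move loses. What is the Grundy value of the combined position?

Heap A is a plain Nim heap of size 14, so its Grundy value is 14.
Grundy values for heap B (subtraction set {2, 5, 7}):
k:     0  1  2  3  4  5  6  7  8  9
g(k):  0  0  1  1  0  2  1  3  2  2
So g(9) = 2.
For heap C, compute g(0), g(1), … with moves {4, 6}:
k:     0  1  2  3  4  5  6  7  8  9 10
g(k):  0  0  0  0  1  1  1  1  2  2  0
So g(10) = 0.
The value of a disjunctive sum is the nim-sum of the parts.
Combined value = 14 XOR 2 XOR 0 = 12.

12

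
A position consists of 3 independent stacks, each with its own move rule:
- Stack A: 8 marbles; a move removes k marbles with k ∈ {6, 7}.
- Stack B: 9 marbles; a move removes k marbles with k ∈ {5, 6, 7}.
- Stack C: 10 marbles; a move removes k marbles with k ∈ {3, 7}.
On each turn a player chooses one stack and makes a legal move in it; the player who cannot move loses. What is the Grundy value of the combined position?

0

Build the Grundy sequence for stack A with g(k) = mex{g(k−s) : s ∈ {6, 7}, s ≤ k}:
k:     0  1  2  3  4  5  6  7  8
g(k):  0  0  0  0  0  0  1  1  1
So g(8) = 1.
Grundy values for stack B (subtraction set {5, 6, 7}):
k:     0  1  2  3  4  5  6  7  8  9
g(k):  0  0  0  0  0  1  1  1  1  1
So g(9) = 1.
For stack C, compute g(0), g(1), … with moves {3, 7}:
g(0) = mex{} = 0
g(1) = mex{} = 0
g(2) = mex{} = 0
g(3) = mex{0} = 1
g(4) = mex{0} = 1
g(5) = mex{0} = 1
g(6) = mex{1} = 0
g(7) = mex{0,1} = 2
g(8) = mex{0,1} = 2
g(9) = mex{0} = 1
g(10) = mex{1,2} = 0
So g(10) = 0.
The value of a disjunctive sum is the nim-sum of the parts.
Combined value = 1 XOR 1 XOR 0 = 0.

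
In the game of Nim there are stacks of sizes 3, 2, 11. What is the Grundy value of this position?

Nim-sum: 3 XOR 2 XOR 11 = 10.

10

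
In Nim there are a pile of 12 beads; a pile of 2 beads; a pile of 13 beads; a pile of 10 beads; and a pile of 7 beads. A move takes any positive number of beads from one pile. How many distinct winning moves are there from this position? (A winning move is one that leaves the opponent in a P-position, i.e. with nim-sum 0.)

Nim-sum: 12 ⊕ 2 ⊕ 13 ⊕ 10 ⊕ 7 = 14.
The overall nim-sum is X = 14. A pile of size p has a winning move iff p XOR X < p (reduce it to p XOR X).
  12: 12 XOR 14 = 2 < 12 — winning move (to 2).
  2: 2 XOR 14 = 12 ≥ 2 — no move.
  13: 13 XOR 14 = 3 < 13 — winning move (to 3).
  10: 10 XOR 14 = 4 < 10 — winning move (to 4).
  7: 7 XOR 14 = 9 ≥ 7 — no move.
That gives 3 winning moves.

3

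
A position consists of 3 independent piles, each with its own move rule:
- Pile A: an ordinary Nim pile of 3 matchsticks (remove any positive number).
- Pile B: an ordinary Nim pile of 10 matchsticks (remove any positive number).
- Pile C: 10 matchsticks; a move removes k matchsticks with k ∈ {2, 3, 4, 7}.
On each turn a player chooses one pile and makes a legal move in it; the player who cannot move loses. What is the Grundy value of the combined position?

11

Pile A is a plain Nim pile of size 3, so its Grundy value is 3.
Pile B is a plain Nim pile of size 10, so its Grundy value is 10.
Grundy values for pile C (subtraction set {2, 3, 4, 7}):
g(0) = mex{} = 0
g(1) = mex{} = 0
g(2) = mex{0} = 1
g(3) = mex{0} = 1
g(4) = mex{0,1} = 2
g(5) = mex{0,1} = 2
g(6) = mex{1,2} = 0
g(7) = mex{0,1,2} = 3
g(8) = mex{0,2} = 1
g(9) = mex{0,1,2,3} = 4
g(10) = mex{0,1,3} = 2
So g(10) = 2.
The value of a disjunctive sum is the nim-sum of the parts.
Combined value = 3 XOR 10 XOR 2 = 11.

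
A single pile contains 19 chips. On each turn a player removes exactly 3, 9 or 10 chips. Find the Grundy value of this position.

Compute g(0), g(1), … for moves {3, 9, 10}:
k:     0  1  2  3  4  5  6  7  8  9 10 11 12 13 14 15 16 17 18 19
g(k):  0  0  0  1  1  1  0  0  0  1  1  1  2  0  0  3  1  1  2  0
So g(19) = 0.

0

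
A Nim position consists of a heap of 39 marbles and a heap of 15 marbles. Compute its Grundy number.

40

Compute the nim-sum pairwise:
39 ^ 15 = 40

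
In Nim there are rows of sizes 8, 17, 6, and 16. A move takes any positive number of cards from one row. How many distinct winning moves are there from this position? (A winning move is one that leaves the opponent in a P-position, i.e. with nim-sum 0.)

Nim-sum: 8 ^ 17 ^ 6 ^ 16 = 15.
The overall nim-sum is X = 15. A row of size p has a winning move iff p XOR X < p (reduce it to p XOR X).
  8: 8 XOR 15 = 7 < 8 — winning move (to 7).
  17: 17 XOR 15 = 30 ≥ 17 — no move.
  6: 6 XOR 15 = 9 ≥ 6 — no move.
  16: 16 XOR 15 = 31 ≥ 16 — no move.
That gives 1 winning move.

1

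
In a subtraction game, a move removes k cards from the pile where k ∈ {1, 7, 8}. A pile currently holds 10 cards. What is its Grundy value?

2

Build the Grundy sequence with g(k) = mex{g(k−s) : s ∈ {1, 7, 8}, s ≤ k}:
g(0) = mex{} = 0
g(1) = mex{0} = 1
g(2) = mex{1} = 0
g(3) = mex{0} = 1
g(4) = mex{1} = 0
g(5) = mex{0} = 1
g(6) = mex{1} = 0
g(7) = mex{0} = 1
g(8) = mex{0,1} = 2
g(9) = mex{0,1,2} = 3
g(10) = mex{0,1,3} = 2
So g(10) = 2.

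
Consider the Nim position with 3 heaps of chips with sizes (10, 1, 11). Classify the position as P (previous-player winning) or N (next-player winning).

P-position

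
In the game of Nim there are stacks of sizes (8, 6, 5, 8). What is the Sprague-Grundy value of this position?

3

Nim-sum: 8 XOR 6 XOR 5 XOR 8 = 3.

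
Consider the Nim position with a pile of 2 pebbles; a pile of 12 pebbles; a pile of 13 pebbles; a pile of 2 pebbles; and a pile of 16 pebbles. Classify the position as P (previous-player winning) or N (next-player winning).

N-position

Compute the nim-sum pairwise:
2 XOR 12 = 14
14 XOR 13 = 3
3 XOR 2 = 1
1 XOR 16 = 17
The nim-sum is 17 ≠ 0, so this is an N-position: the player to move can win.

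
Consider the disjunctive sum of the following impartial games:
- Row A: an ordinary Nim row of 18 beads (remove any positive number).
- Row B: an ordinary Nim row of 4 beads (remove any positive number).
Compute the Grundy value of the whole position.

22

Row A is a plain Nim row of size 18, so its Grundy value is 18.
Row B is a plain Nim row of size 4, so its Grundy value is 4.
The value of a disjunctive sum is the nim-sum of the parts.
Combined value = 18 ⊕ 4 = 22.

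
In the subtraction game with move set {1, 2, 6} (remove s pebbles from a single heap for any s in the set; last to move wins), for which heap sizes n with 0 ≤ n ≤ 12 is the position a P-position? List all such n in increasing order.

Compute g(0), g(1), … for moves {1, 2, 6}:
g(0) = mex{} = 0
g(1) = mex{0} = 1
g(2) = mex{0,1} = 2
g(3) = mex{1,2} = 0
g(4) = mex{0,2} = 1
g(5) = mex{0,1} = 2
g(6) = mex{0,1,2} = 3
g(7) = mex{1,2,3} = 0
g(8) = mex{0,2,3} = 1
g(9) = mex{0,1} = 2
g(10) = mex{1,2} = 0
g(11) = mex{0,2} = 1
g(12) = mex{0,1,3} = 2
The P-positions (g = 0) in 0..12 are 0, 3, 7, 10.

0, 3, 7, 10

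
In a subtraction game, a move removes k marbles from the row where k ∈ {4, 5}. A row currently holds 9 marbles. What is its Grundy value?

0

Compute g(0), g(1), … for moves {4, 5}:
g(0) = mex{} = 0
g(1) = mex{} = 0
g(2) = mex{} = 0
g(3) = mex{} = 0
g(4) = mex{0} = 1
g(5) = mex{0} = 1
g(6) = mex{0} = 1
g(7) = mex{0} = 1
g(8) = mex{0,1} = 2
g(9) = mex{1} = 0
So g(9) = 0.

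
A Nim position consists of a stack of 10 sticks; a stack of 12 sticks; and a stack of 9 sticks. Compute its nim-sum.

15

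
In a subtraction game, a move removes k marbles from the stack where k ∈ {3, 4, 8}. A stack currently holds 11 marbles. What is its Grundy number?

3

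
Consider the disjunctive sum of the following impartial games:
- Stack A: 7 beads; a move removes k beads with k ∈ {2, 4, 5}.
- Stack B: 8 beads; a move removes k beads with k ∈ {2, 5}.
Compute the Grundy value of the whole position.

Build the Grundy sequence for stack A with g(k) = mex{g(k−s) : s ∈ {2, 4, 5}, s ≤ k}:
k:     0  1  2  3  4  5  6  7
g(k):  0  0  1  1  2  2  3  0
So g(7) = 0.
Grundy values for stack B (subtraction set {2, 5}):
g(0) = mex{} = 0
g(1) = mex{} = 0
g(2) = mex{0} = 1
g(3) = mex{0} = 1
g(4) = mex{1} = 0
g(5) = mex{0,1} = 2
g(6) = mex{0} = 1
g(7) = mex{1,2} = 0
g(8) = mex{1} = 0
So g(8) = 0.
The value of a disjunctive sum is the nim-sum of the parts.
Combined value = 0 ⊕ 0 = 0.

0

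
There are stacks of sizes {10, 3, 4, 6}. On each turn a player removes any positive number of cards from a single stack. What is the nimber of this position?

11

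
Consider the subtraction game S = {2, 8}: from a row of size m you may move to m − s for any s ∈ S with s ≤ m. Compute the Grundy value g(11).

0

Compute g(0), g(1), … for moves {2, 8}:
g(0) = mex{} = 0
g(1) = mex{} = 0
g(2) = mex{0} = 1
g(3) = mex{0} = 1
g(4) = mex{1} = 0
g(5) = mex{1} = 0
g(6) = mex{0} = 1
g(7) = mex{0} = 1
g(8) = mex{0,1} = 2
g(9) = mex{0,1} = 2
g(10) = mex{1,2} = 0
g(11) = mex{1,2} = 0
So g(11) = 0.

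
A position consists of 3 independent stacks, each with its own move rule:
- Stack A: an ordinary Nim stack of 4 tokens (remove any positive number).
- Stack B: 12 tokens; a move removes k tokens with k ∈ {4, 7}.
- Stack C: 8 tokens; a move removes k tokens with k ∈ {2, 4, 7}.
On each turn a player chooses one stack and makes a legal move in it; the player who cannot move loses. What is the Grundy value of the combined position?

5

Stack A is a plain Nim stack of size 4, so its Grundy value is 4.
Grundy values for stack B (subtraction set {4, 7}):
k:     0  1  2  3  4  5  6  7  8  9 10 11 12
g(k):  0  0  0  0  1  1  1  1  2  2  2  0  0
So g(12) = 0.
For stack C, compute g(0), g(1), … with moves {2, 4, 7}:
g(0) = mex{} = 0
g(1) = mex{} = 0
g(2) = mex{0} = 1
g(3) = mex{0} = 1
g(4) = mex{0,1} = 2
g(5) = mex{0,1} = 2
g(6) = mex{1,2} = 0
g(7) = mex{0,1,2} = 3
g(8) = mex{0,2} = 1
So g(8) = 1.
The value of a disjunctive sum is the nim-sum of the parts.
Combined value = 4 ⊕ 0 ⊕ 1 = 5.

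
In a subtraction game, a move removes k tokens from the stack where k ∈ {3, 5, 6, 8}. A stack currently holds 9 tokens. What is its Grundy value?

Compute g(0), g(1), … for moves {3, 5, 6, 8}:
g(0) = mex{} = 0
g(1) = mex{} = 0
g(2) = mex{} = 0
g(3) = mex{0} = 1
g(4) = mex{0} = 1
g(5) = mex{0} = 1
g(6) = mex{0,1} = 2
g(7) = mex{0,1} = 2
g(8) = mex{0,1} = 2
g(9) = mex{0,1,2} = 3
So g(9) = 3.

3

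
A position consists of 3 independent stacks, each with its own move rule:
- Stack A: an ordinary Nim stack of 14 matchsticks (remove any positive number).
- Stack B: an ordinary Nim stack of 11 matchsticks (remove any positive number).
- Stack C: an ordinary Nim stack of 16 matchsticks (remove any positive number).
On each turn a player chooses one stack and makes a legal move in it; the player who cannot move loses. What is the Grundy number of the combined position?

21

Stack A is a plain Nim stack of size 14, so its Grundy value is 14.
Stack B is a plain Nim stack of size 11, so its Grundy value is 11.
Stack C is a plain Nim stack of size 16, so its Grundy value is 16.
The value of a disjunctive sum is the nim-sum of the parts.
Combined value = 14 XOR 11 XOR 16 = 21.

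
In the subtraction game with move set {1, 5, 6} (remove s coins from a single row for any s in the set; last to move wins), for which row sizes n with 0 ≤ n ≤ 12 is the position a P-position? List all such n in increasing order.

0, 2, 4, 11

Grundy values for subtraction set {1, 5, 6}:
g(0) = mex{} = 0
g(1) = mex{0} = 1
g(2) = mex{1} = 0
g(3) = mex{0} = 1
g(4) = mex{1} = 0
g(5) = mex{0} = 1
g(6) = mex{0,1} = 2
g(7) = mex{0,1,2} = 3
g(8) = mex{0,1,3} = 2
g(9) = mex{0,1,2} = 3
g(10) = mex{0,1,3} = 2
g(11) = mex{1,2} = 0
g(12) = mex{0,2,3} = 1
The P-positions (g = 0) in 0..12 are 0, 2, 4, 11.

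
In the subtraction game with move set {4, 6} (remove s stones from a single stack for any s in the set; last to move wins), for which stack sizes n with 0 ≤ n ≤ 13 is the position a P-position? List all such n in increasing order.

Build the Grundy sequence with g(k) = mex{g(k−s) : s ∈ {4, 6}, s ≤ k}:
k:     0  1  2  3  4  5  6  7  8  9 10 11 12 13
g(k):  0  0  0  0  1  1  1  1  2  2  0  0  0  0
The P-positions (g = 0) in 0..13 are 0, 1, 2, 3, 10, 11, 12, 13.

0, 1, 2, 3, 10, 11, 12, 13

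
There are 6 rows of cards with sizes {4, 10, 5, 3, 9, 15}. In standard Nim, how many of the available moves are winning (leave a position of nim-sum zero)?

Nim-sum: 4 ⊕ 10 ⊕ 5 ⊕ 3 ⊕ 9 ⊕ 15 = 14.
The overall nim-sum is X = 14. A row of size p has a winning move iff p XOR X < p (reduce it to p XOR X).
  4: 4 XOR 14 = 10 ≥ 4 — no move.
  10: 10 XOR 14 = 4 < 10 — winning move (to 4).
  5: 5 XOR 14 = 11 ≥ 5 — no move.
  3: 3 XOR 14 = 13 ≥ 3 — no move.
  9: 9 XOR 14 = 7 < 9 — winning move (to 7).
  15: 15 XOR 14 = 1 < 15 — winning move (to 1).
That gives 3 winning moves.

3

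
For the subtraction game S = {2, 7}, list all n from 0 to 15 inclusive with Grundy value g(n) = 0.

Compute g(0), g(1), … for moves {2, 7}:
k:     0  1  2  3  4  5  6  7  8  9 10 11 12 13 14 15
g(k):  0  0  1  1  0  0  1  1  2  0  0  1  1  0  0  1
The P-positions (g = 0) in 0..15 are 0, 1, 4, 5, 9, 10, 13, 14.

0, 1, 4, 5, 9, 10, 13, 14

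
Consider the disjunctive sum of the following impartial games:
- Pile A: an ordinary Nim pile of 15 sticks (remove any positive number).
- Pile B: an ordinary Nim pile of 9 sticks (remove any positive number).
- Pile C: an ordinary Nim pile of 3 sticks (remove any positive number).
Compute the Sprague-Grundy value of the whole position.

5

Pile A is a plain Nim pile of size 15, so its Grundy value is 15.
Pile B is a plain Nim pile of size 9, so its Grundy value is 9.
Pile C is a plain Nim pile of size 3, so its Grundy value is 3.
By the Sprague-Grundy theorem, the Grundy value of a sum of independent games is the XOR of the component values.
Combined value = 15 ⊕ 9 ⊕ 3 = 5.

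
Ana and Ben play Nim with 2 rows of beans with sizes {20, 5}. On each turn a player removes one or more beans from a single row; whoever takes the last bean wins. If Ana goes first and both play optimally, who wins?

Ana wins

Nim-sum: 20 ⊕ 5 = 17.
The nim-sum is 17 ≠ 0, so this is an N-position: the player to move can win; Ana has a winning move.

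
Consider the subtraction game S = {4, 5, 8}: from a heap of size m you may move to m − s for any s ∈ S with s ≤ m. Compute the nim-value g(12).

Compute g(0), g(1), … for moves {4, 5, 8}:
k:     0  1  2  3  4  5  6  7  8  9 10 11 12
g(k):  0  0  0  0  1  1  1  1  2  2  2  2  0
So g(12) = 0.

0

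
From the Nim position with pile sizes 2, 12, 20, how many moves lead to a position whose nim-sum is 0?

1

Write each in binary and XOR column by column:
  00010  (2)
  01100  (12)
  10100  (20)
  -----
  11010  (26)
The overall nim-sum is X = 26. A pile of size p has a winning move iff p XOR X < p (reduce it to p XOR X).
  2: 2 XOR 26 = 24 ≥ 2 — no move.
  12: 12 XOR 26 = 22 ≥ 12 — no move.
  20: 20 XOR 26 = 14 < 20 — winning move (to 14).
That gives 1 winning move.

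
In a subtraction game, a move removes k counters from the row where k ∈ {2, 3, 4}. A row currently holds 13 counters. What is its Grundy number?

0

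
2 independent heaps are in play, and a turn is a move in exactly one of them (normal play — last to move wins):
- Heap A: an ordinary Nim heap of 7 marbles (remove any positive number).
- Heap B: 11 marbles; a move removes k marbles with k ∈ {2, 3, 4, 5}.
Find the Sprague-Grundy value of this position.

Heap A is a plain Nim heap of size 7, so its Grundy value is 7.
Grundy values for heap B (subtraction set {2, 3, 4, 5}):
k:     0  1  2  3  4  5  6  7  8  9 10 11
g(k):  0  0  1  1  2  2  3  0  0  1  1  2
So g(11) = 2.
The value of a disjunctive sum is the nim-sum of the parts.
Combined value = 7 ⊕ 2 = 5.

5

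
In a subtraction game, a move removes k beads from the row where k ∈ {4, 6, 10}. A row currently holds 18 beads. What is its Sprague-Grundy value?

1

Build the Grundy sequence with g(k) = mex{g(k−s) : s ∈ {4, 6, 10}, s ≤ k}:
k:     0  1  2  3  4  5  6  7  8  9 10 11 12 13 14 15 16 17 18
g(k):  0  0  0  0  1  1  1  1  2  2  2  2  3  3  0  0  0  0  1
So g(18) = 1.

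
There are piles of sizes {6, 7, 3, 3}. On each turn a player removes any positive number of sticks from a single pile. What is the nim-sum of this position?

1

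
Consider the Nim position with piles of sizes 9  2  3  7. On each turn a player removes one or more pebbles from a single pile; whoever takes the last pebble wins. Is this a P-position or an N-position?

N-position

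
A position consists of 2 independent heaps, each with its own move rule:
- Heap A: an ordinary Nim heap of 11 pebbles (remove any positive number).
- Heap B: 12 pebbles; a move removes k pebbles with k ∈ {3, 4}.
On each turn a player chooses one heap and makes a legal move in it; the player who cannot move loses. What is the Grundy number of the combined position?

10

Heap A is a plain Nim heap of size 11, so its Grundy value is 11.
For heap B, compute g(0), g(1), … with moves {3, 4}:
g(0) = mex{} = 0
g(1) = mex{} = 0
g(2) = mex{} = 0
g(3) = mex{0} = 1
g(4) = mex{0} = 1
g(5) = mex{0} = 1
g(6) = mex{0,1} = 2
g(7) = mex{1} = 0
g(8) = mex{1} = 0
g(9) = mex{1,2} = 0
g(10) = mex{0,2} = 1
g(11) = mex{0} = 1
g(12) = mex{0} = 1
So g(12) = 1.
The value of a disjunctive sum is the nim-sum of the parts.
Combined value = 11 XOR 1 = 10.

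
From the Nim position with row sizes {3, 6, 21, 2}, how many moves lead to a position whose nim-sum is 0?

1

Compute the nim-sum pairwise:
3 ^ 6 = 5
5 ^ 21 = 16
16 ^ 2 = 18
The overall nim-sum is X = 18. A row of size p has a winning move iff p XOR X < p (reduce it to p XOR X).
  3: 3 XOR 18 = 17 ≥ 3 — no move.
  6: 6 XOR 18 = 20 ≥ 6 — no move.
  21: 21 XOR 18 = 7 < 21 — winning move (to 7).
  2: 2 XOR 18 = 16 ≥ 2 — no move.
That gives 1 winning move.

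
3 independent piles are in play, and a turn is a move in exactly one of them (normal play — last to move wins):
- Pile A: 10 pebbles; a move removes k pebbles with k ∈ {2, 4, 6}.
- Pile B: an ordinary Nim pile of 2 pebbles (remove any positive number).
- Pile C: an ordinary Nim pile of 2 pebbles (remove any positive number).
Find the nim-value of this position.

Build the Grundy sequence for pile A with g(k) = mex{g(k−s) : s ∈ {2, 4, 6}, s ≤ k}:
k:     0  1  2  3  4  5  6  7  8  9 10
g(k):  0  0  1  1  2  2  3  3  0  0  1
So g(10) = 1.
Pile B is a plain Nim pile of size 2, so its Grundy value is 2.
Pile C is a plain Nim pile of size 2, so its Grundy value is 2.
The value of a disjunctive sum is the nim-sum of the parts.
Combined value = 1 ⊕ 2 ⊕ 2 = 1.

1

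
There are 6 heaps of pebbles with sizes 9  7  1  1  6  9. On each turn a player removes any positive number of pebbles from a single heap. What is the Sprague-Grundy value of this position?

1

Write each in binary and XOR column by column:
  1001  (9)
  0111  (7)
  0001  (1)
  0001  (1)
  0110  (6)
  1001  (9)
  ----
  0001  (1)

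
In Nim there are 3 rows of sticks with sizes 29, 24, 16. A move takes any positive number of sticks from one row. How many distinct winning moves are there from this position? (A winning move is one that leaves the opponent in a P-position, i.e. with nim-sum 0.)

Compute the nim-sum pairwise:
29 ⊕ 24 = 5
5 ⊕ 16 = 21
The overall nim-sum is X = 21. A row of size p has a winning move iff p XOR X < p (reduce it to p XOR X).
  29: 29 XOR 21 = 8 < 29 — winning move (to 8).
  24: 24 XOR 21 = 13 < 24 — winning move (to 13).
  16: 16 XOR 21 = 5 < 16 — winning move (to 5).
That gives 3 winning moves.

3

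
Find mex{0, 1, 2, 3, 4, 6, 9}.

The values 0, 1, 2, 3, 4 are all present; 5 is the first non-negative integer missing from the set.

5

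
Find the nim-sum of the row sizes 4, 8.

12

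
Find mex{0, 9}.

1

0 is in the set but 1 is not, so the mex is 1.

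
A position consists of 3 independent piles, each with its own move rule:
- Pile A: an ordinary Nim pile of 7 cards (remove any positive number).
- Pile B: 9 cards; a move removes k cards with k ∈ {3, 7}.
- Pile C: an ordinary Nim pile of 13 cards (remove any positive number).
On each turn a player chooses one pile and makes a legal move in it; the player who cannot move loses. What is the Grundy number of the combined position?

Pile A is a plain Nim pile of size 7, so its Grundy value is 7.
Grundy values for pile B (subtraction set {3, 7}):
g(0) = mex{} = 0
g(1) = mex{} = 0
g(2) = mex{} = 0
g(3) = mex{0} = 1
g(4) = mex{0} = 1
g(5) = mex{0} = 1
g(6) = mex{1} = 0
g(7) = mex{0,1} = 2
g(8) = mex{0,1} = 2
g(9) = mex{0} = 1
So g(9) = 1.
Pile C is a plain Nim pile of size 13, so its Grundy value is 13.
By the Sprague-Grundy theorem, the Grundy value of a sum of independent games is the XOR of the component values.
Combined value = 7 ⊕ 1 ⊕ 13 = 11.

11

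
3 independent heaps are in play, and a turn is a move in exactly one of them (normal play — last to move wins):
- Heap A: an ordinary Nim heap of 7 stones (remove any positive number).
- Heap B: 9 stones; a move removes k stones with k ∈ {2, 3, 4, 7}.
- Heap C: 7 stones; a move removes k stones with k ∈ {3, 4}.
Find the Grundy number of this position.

3

Heap A is a plain Nim heap of size 7, so its Grundy value is 7.
Grundy values for heap B (subtraction set {2, 3, 4, 7}):
g(0) = mex{} = 0
g(1) = mex{} = 0
g(2) = mex{0} = 1
g(3) = mex{0} = 1
g(4) = mex{0,1} = 2
g(5) = mex{0,1} = 2
g(6) = mex{1,2} = 0
g(7) = mex{0,1,2} = 3
g(8) = mex{0,2} = 1
g(9) = mex{0,1,2,3} = 4
So g(9) = 4.
Grundy values for heap C (subtraction set {3, 4}):
g(0) = mex{} = 0
g(1) = mex{} = 0
g(2) = mex{} = 0
g(3) = mex{0} = 1
g(4) = mex{0} = 1
g(5) = mex{0} = 1
g(6) = mex{0,1} = 2
g(7) = mex{1} = 0
So g(7) = 0.
The value of a disjunctive sum is the nim-sum of the parts.
Combined value = 7 XOR 4 XOR 0 = 3.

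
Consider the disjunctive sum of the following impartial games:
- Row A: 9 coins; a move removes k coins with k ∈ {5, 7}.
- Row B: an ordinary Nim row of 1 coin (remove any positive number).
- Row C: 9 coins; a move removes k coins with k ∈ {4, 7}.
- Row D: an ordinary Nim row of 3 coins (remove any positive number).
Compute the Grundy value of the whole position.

Build the Grundy sequence for row A with g(k) = mex{g(k−s) : s ∈ {5, 7}, s ≤ k}:
k:     0  1  2  3  4  5  6  7  8  9
g(k):  0  0  0  0  0  1  1  1  1  1
So g(9) = 1.
Row B is a plain Nim row of size 1, so its Grundy value is 1.
Grundy values for row C (subtraction set {4, 7}):
g(0) = mex{} = 0
g(1) = mex{} = 0
g(2) = mex{} = 0
g(3) = mex{} = 0
g(4) = mex{0} = 1
g(5) = mex{0} = 1
g(6) = mex{0} = 1
g(7) = mex{0} = 1
g(8) = mex{0,1} = 2
g(9) = mex{0,1} = 2
So g(9) = 2.
Row D is a plain Nim row of size 3, so its Grundy value is 3.
By the Sprague-Grundy theorem, the Grundy value of a sum of independent games is the XOR of the component values.
Combined value = 1 ⊕ 1 ⊕ 2 ⊕ 3 = 1.

1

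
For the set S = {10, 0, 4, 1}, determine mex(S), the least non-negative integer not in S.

The values 0, 1 are all present; 2 is the first non-negative integer missing from the set.

2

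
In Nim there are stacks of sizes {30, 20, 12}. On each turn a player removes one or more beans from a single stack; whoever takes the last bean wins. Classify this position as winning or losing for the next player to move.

Winning position

Write each in binary and XOR column by column:
  11110  (30)
  10100  (20)
  01100  (12)
  -----
  00110  (6)
The nim-sum is 6 ≠ 0, so this is an N-position: the player to move can win.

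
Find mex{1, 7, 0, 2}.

3

The values 0, 1, 2 are all present; 3 is the first non-negative integer missing from the set.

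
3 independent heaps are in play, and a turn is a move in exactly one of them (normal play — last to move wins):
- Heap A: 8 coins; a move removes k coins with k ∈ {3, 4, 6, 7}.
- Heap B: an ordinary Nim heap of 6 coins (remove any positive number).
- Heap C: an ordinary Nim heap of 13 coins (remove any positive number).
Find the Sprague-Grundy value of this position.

9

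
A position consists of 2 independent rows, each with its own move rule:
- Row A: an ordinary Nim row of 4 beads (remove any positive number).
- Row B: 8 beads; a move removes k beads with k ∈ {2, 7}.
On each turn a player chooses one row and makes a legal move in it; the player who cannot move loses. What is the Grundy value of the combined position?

Row A is a plain Nim row of size 4, so its Grundy value is 4.
For row B, compute g(0), g(1), … with moves {2, 7}:
k:     0  1  2  3  4  5  6  7  8
g(k):  0  0  1  1  0  0  1  1  2
So g(8) = 2.
By the Sprague-Grundy theorem, the Grundy value of a sum of independent games is the XOR of the component values.
Combined value = 4 ⊕ 2 = 6.

6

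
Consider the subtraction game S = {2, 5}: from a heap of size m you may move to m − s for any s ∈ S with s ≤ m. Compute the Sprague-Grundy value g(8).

Build the Grundy sequence with g(k) = mex{g(k−s) : s ∈ {2, 5}, s ≤ k}:
k:     0  1  2  3  4  5  6  7  8
g(k):  0  0  1  1  0  2  1  0  0
So g(8) = 0.

0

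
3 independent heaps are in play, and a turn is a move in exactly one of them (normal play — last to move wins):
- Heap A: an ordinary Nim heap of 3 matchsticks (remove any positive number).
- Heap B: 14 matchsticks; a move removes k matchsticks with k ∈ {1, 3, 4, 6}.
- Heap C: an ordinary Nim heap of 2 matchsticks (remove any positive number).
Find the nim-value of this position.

Heap A is a plain Nim heap of size 3, so its Grundy value is 3.
For heap B, compute g(0), g(1), … with moves {1, 3, 4, 6}:
g(0) = mex{} = 0
g(1) = mex{0} = 1
g(2) = mex{1} = 0
g(3) = mex{0} = 1
g(4) = mex{0,1} = 2
g(5) = mex{0,1,2} = 3
g(6) = mex{0,1,3} = 2
g(7) = mex{1,2} = 0
g(8) = mex{0,2,3} = 1
g(9) = mex{1,2,3} = 0
g(10) = mex{0,2} = 1
g(11) = mex{0,1,3} = 2
g(12) = mex{0,1,2} = 3
g(13) = mex{0,1,3} = 2
g(14) = mex{1,2} = 0
So g(14) = 0.
Heap C is a plain Nim heap of size 2, so its Grundy value is 2.
By the Sprague-Grundy theorem, the Grundy value of a sum of independent games is the XOR of the component values.
Combined value = 3 XOR 0 XOR 2 = 1.

1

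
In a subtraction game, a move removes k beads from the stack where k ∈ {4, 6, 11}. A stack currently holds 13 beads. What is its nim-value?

3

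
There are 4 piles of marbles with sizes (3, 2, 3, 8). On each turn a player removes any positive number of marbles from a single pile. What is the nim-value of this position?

Nim-sum: 3 ^ 2 ^ 3 ^ 8 = 10.

10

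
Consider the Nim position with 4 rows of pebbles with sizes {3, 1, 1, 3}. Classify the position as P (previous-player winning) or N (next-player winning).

P-position

Compute the nim-sum pairwise:
3 XOR 1 = 2
2 XOR 1 = 3
3 XOR 3 = 0
The nim-sum is 0, so this is a P-position: the player to move is in a losing position under optimal play.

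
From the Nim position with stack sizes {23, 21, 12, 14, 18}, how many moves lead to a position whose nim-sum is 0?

Bitwise XOR of the heap sizes:
  10111  (23)
  10101  (21)
  01100  (12)
  01110  (14)
  10010  (18)
  -----
  10010  (18)
The overall nim-sum is X = 18. A stack of size p has a winning move iff p XOR X < p (reduce it to p XOR X).
  23: 23 XOR 18 = 5 < 23 — winning move (to 5).
  21: 21 XOR 18 = 7 < 21 — winning move (to 7).
  12: 12 XOR 18 = 30 ≥ 12 — no move.
  14: 14 XOR 18 = 28 ≥ 14 — no move.
  18: 18 XOR 18 = 0 < 18 — winning move (to 0).
That gives 3 winning moves.

3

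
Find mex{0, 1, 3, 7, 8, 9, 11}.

The values 0, 1 are all present; 2 is the first non-negative integer missing from the set.

2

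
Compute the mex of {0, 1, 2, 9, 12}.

The values 0, 1, 2 are all present; 3 is the first non-negative integer missing from the set.

3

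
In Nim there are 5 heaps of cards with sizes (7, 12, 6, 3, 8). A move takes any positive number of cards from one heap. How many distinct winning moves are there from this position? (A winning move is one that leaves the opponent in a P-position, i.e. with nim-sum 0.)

3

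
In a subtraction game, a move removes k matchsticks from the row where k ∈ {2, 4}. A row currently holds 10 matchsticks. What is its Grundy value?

2

Compute g(0), g(1), … for moves {2, 4}:
g(0) = mex{} = 0
g(1) = mex{} = 0
g(2) = mex{0} = 1
g(3) = mex{0} = 1
g(4) = mex{0,1} = 2
g(5) = mex{0,1} = 2
g(6) = mex{1,2} = 0
g(7) = mex{1,2} = 0
g(8) = mex{0,2} = 1
g(9) = mex{0,2} = 1
g(10) = mex{0,1} = 2
So g(10) = 2.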